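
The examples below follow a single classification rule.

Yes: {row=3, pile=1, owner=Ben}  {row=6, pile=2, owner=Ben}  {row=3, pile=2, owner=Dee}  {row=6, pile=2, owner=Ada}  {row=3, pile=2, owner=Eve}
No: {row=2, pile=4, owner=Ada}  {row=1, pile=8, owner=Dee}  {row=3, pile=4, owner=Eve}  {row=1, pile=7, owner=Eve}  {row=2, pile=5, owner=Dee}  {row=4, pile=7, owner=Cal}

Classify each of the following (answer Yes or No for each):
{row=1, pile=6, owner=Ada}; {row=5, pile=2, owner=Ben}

No, Yes

The classifier is using: pile ≤ 2.
No: {row=1, pile=6, owner=Ada}, since pile = 6. Yes: {row=5, pile=2, owner=Ben}, since pile = 2.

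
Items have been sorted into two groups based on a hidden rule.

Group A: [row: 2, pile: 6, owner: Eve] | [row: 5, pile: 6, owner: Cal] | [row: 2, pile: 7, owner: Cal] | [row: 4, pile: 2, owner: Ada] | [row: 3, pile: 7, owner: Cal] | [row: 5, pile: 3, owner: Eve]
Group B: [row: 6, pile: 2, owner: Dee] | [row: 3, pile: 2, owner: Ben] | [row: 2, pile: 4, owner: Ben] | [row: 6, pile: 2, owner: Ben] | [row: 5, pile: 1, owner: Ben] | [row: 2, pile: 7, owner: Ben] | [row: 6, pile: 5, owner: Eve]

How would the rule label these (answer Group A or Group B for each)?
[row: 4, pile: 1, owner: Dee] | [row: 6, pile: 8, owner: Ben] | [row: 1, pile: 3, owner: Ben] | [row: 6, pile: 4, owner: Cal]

Rule: owner is not Ben AND row ≤ 5. This holds for each 'Group A' example and fails for each 'Group B' one.
[row: 4, pile: 1, owner: Dee]: owner is Dee, row = 4, fits → Group A.
[row: 6, pile: 8, owner: Ben]: owner is Ben, row = 6, does not pass → Group B.
[row: 1, pile: 3, owner: Ben]: owner is Ben, row = 1, does not pass → Group B.
[row: 6, pile: 4, owner: Cal]: owner is Cal, row = 6, does not pass → Group B.

Group A, Group B, Group B, Group B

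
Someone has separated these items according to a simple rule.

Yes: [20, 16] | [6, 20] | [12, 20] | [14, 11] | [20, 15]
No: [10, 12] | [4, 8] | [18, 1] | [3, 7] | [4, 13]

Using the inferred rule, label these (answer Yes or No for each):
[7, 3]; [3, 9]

The pattern is that an item is 'Yes' exactly when: sum ≥ 25.
[7, 3]: No (7+3 = 10).
[3, 9]: No (3+9 = 12).

No, No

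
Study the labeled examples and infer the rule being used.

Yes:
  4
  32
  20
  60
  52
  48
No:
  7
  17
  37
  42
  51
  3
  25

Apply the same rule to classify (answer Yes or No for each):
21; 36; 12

No, Yes, Yes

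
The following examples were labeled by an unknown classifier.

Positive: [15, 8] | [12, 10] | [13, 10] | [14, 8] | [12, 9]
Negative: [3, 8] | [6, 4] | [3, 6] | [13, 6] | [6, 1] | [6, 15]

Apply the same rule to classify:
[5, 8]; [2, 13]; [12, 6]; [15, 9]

Negative, Negative, Negative, Positive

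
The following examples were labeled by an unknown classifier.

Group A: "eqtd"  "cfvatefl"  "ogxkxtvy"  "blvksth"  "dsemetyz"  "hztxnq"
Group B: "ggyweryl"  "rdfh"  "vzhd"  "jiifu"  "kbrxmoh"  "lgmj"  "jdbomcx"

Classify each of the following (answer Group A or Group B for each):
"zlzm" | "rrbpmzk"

Group B, Group B

'Group A' ⟺ contains 't'.
"zlzm": no 't', doesn't qualify → Group B. "rrbpmzk": no 't', doesn't qualify → Group B.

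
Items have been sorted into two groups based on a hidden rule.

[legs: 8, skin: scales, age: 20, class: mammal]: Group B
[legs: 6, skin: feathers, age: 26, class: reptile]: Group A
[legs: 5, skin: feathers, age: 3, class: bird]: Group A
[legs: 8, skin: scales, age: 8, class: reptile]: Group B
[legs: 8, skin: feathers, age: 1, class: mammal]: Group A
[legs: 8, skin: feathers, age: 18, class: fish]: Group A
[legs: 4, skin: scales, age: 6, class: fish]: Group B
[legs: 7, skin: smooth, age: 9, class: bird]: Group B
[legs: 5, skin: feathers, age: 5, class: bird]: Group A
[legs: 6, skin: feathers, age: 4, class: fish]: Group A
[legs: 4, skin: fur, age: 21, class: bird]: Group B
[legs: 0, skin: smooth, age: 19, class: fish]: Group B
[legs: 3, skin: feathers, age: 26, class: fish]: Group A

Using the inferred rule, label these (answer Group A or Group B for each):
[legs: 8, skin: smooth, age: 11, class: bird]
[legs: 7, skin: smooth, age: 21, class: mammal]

Group B, Group B

Looking at the examples, the only property every 'Group A' case has and every 'Group B' case lacks is: skin is feathers.
Group B: [legs: 8, skin: smooth, age: 11, class: bird], since skin is smooth. Group B: [legs: 7, skin: smooth, age: 21, class: mammal], since skin is smooth.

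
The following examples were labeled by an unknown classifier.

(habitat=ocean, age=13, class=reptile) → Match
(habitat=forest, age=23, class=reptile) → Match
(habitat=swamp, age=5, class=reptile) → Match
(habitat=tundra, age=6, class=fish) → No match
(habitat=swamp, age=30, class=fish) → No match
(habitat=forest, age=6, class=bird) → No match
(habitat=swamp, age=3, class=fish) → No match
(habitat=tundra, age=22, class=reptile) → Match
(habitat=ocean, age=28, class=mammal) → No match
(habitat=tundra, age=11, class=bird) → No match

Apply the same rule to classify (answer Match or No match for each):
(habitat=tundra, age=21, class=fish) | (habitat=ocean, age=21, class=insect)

No match, No match

The pattern is that an item is 'Match' exactly when: class is reptile.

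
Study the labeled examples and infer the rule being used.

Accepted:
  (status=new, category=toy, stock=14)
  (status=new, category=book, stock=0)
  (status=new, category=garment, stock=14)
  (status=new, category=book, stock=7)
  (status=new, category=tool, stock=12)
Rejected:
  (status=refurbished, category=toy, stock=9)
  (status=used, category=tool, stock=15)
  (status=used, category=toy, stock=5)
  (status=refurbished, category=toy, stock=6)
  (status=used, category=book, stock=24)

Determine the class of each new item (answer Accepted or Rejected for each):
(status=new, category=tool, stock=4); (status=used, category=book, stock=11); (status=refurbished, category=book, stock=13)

Accepted, Rejected, Rejected

The common property of the 'Accepted' items is: status is new. No 'Rejected' item has it.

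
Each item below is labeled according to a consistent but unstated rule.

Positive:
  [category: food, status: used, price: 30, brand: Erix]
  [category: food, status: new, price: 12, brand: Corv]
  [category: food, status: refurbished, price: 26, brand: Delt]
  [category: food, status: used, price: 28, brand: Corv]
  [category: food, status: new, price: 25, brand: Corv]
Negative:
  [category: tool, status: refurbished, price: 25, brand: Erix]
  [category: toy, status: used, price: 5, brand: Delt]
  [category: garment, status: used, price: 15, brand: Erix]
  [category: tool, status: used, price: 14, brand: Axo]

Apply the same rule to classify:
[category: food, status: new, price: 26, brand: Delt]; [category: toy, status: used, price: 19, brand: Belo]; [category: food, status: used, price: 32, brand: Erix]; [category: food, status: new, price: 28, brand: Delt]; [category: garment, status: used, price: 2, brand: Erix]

Positive, Negative, Positive, Positive, Negative

The simplest hypothesis consistent with all the labels is: category is food.
[category: food, status: new, price: 26, brand: Delt]: Positive (category is food). [category: toy, status: used, price: 19, brand: Belo]: Negative (category is toy). [category: food, status: used, price: 32, brand: Erix]: Positive (category is food). [category: food, status: new, price: 28, brand: Delt]: Positive (category is food). [category: garment, status: used, price: 2, brand: Erix]: Negative (category is garment).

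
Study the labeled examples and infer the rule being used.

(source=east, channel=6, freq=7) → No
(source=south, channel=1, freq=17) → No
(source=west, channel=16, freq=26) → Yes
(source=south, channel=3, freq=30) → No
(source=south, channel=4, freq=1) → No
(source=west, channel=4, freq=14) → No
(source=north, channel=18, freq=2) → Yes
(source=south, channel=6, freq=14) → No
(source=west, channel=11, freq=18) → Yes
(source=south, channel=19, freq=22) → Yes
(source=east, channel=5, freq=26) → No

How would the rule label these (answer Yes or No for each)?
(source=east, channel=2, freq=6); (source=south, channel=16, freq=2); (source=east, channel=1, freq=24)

Rule: channel ≥ 11. This holds for each 'Yes' example and fails for each 'No' one.

No, Yes, No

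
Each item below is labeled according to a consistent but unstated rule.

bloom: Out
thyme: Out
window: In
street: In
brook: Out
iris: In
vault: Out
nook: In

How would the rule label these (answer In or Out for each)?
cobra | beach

Out, Out

The rule appears to be: even length.
cobra: Out (length 5). beach: Out (length 5).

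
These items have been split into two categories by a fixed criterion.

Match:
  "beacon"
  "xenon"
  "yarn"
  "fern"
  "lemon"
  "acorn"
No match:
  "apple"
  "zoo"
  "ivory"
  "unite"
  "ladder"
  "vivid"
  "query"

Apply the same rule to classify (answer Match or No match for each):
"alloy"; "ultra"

Rule: ends with 'n'. This holds for each 'Match' example and fails for each 'No match' one.

No match, No match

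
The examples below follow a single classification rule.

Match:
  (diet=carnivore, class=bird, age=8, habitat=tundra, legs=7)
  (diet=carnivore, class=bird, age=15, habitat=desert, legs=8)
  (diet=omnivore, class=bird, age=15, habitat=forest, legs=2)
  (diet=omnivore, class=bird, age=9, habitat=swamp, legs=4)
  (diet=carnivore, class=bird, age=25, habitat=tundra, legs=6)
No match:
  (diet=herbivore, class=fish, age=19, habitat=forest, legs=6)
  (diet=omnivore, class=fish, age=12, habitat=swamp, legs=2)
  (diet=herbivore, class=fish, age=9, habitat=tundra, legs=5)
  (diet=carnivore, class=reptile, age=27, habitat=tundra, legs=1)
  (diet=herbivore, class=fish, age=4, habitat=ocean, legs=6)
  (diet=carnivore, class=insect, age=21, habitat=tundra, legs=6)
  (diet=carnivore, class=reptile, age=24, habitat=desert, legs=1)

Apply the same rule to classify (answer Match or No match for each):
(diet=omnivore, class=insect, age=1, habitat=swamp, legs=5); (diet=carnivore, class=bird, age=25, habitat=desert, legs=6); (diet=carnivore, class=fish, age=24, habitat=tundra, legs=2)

No match, Match, No match

The common property of the 'Match' items is: class is bird. No 'No match' item has it.
(diet=omnivore, class=insect, age=1, habitat=swamp, legs=5): No match (class is insect).
(diet=carnivore, class=bird, age=25, habitat=desert, legs=6): Match (class is bird).
(diet=carnivore, class=fish, age=24, habitat=tundra, legs=2): No match (class is fish).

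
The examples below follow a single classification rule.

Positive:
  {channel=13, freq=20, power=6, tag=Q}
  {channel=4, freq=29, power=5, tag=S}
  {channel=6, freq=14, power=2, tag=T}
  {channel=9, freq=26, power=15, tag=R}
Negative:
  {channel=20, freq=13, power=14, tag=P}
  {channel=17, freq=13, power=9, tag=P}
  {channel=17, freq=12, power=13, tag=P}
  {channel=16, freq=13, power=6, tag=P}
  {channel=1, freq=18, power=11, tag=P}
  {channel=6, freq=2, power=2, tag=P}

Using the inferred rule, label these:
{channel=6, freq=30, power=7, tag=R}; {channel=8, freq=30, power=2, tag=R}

Positive, Positive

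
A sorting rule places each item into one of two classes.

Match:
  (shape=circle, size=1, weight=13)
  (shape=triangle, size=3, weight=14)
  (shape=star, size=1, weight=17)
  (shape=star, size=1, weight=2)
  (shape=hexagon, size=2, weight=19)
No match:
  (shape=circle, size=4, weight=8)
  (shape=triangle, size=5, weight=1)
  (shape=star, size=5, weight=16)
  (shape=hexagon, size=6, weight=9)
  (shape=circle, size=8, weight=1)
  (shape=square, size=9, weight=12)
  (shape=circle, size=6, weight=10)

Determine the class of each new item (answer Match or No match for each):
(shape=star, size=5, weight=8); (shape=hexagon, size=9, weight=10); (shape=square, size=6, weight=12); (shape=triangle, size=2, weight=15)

Rule: size ≤ 3. This holds for each 'Match' example and fails for each 'No match' one.

No match, No match, No match, Match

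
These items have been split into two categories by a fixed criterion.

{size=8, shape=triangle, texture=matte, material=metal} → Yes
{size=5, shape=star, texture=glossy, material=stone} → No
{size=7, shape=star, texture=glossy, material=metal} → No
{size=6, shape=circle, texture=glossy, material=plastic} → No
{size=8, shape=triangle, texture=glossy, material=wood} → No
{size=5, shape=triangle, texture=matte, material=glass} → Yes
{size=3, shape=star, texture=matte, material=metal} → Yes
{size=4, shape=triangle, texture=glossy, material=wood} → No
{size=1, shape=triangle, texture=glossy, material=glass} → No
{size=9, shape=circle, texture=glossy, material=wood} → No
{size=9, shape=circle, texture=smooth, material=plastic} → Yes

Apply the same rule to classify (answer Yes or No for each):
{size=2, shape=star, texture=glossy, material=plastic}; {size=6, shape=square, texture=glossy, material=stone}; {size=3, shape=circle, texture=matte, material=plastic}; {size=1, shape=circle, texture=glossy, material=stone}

The simplest hypothesis consistent with all the labels is: texture is not glossy.

No, No, Yes, No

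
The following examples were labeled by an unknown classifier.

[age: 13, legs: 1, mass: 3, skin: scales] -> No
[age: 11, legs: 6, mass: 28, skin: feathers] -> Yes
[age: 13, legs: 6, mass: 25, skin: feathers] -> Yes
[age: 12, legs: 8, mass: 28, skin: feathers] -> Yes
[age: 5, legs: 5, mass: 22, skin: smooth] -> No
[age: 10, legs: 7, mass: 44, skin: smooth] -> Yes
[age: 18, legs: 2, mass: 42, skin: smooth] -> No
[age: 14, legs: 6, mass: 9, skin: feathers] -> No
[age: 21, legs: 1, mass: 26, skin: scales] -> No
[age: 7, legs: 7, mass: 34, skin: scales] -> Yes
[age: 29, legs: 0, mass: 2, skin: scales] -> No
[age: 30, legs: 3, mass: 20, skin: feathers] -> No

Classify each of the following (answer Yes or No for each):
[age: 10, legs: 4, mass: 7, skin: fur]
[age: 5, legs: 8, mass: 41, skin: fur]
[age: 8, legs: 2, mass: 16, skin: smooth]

The simplest hypothesis consistent with all the labels is: legs ≥ 6 AND age ≤ 13.

No, Yes, No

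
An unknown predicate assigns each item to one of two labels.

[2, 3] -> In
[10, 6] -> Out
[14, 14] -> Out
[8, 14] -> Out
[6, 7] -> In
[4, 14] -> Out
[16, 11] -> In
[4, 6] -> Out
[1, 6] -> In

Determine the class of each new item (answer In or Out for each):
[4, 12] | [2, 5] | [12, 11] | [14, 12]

Out, In, In, Out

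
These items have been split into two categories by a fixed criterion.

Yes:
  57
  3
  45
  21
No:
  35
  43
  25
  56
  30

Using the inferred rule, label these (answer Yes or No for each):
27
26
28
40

Yes, No, No, No

The distinguishing property — ≡ 3 (mod 6) — holds for all the 'Yes' cases and none of the 'No' cases.
Yes: 27, since 27 mod 6 = 3.
No: 26, since 26 mod 6 = 2.
No: 28, since 28 mod 6 = 4.
No: 40, since 40 mod 6 = 4.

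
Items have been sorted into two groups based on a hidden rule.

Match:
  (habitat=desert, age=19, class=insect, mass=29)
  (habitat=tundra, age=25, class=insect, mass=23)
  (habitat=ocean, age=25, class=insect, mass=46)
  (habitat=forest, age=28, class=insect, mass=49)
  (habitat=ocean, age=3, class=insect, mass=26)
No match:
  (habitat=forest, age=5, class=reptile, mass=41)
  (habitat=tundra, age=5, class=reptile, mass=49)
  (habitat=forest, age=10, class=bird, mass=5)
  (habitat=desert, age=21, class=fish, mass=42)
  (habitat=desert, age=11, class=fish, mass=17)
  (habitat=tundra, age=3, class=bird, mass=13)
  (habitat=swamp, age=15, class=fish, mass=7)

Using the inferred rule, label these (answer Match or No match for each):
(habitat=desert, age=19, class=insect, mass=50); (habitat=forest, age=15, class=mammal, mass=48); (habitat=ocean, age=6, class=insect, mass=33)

Match, No match, Match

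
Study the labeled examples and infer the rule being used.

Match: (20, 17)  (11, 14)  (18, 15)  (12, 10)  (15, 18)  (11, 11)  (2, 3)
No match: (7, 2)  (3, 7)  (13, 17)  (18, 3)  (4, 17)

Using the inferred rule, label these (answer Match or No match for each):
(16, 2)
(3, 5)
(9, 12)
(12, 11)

No match, Match, Match, Match

The common property of the 'Match' items is: |first − second| ≤ 3. No 'No match' item has it.
(16, 2) → |16−2| = 14 → No match. (3, 5) → |3−5| = 2 → Match. (9, 12) → |9−12| = 3 → Match. (12, 11) → |12−11| = 1 → Match.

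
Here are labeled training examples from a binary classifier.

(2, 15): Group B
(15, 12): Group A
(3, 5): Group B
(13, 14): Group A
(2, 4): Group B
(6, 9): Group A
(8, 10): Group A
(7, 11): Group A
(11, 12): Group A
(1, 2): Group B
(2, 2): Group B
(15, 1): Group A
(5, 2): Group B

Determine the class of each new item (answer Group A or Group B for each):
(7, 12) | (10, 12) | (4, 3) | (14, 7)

Group A, Group A, Group B, Group A

The rule appears to be: first ≥ 6.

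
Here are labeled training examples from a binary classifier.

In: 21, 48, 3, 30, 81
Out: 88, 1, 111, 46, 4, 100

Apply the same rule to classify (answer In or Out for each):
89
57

The common property of the 'In' items is: multiple of 3 AND at most 81. No 'Out' item has it.
Out: 89, since 89 = 3·29 + 2, 89 > 81. In: 57, since 57 = 3·19, 57 ≤ 81.

Out, In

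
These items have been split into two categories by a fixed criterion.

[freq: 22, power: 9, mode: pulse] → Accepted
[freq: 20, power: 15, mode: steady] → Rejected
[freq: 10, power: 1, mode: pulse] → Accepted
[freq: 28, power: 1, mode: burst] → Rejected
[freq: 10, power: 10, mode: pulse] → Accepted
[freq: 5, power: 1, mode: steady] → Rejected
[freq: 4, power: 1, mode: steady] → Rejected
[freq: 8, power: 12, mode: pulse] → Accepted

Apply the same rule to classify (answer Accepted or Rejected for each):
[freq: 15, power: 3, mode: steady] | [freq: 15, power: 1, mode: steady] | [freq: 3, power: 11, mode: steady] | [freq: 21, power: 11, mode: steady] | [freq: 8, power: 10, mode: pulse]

Rejected, Rejected, Rejected, Rejected, Accepted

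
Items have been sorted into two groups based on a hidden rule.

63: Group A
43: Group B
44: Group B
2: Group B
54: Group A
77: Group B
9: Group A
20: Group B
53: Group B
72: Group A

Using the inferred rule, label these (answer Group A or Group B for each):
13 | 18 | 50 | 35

The classifier is using: multiple of 3.
13: 13 = 3·4 + 1 — fails the rule, so Group B. 18: 18 = 3·6 — passes, so Group A. 50: 50 = 3·16 + 2 — fails the rule, so Group B. 35: 35 = 3·11 + 2 — fails the rule, so Group B.

Group B, Group A, Group B, Group B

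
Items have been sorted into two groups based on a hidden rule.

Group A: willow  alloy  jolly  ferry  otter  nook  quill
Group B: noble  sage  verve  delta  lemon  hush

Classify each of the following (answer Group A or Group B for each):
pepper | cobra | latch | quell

Group A, Group B, Group B, Group A

The distinguishing property — has a double letter — holds for all the 'Group A' cases and none of the 'Group B' cases.
pepper: Group A ('pp' doubled). cobra: Group B (no doubled letter). latch: Group B (no doubled letter). quell: Group A ('ll' doubled).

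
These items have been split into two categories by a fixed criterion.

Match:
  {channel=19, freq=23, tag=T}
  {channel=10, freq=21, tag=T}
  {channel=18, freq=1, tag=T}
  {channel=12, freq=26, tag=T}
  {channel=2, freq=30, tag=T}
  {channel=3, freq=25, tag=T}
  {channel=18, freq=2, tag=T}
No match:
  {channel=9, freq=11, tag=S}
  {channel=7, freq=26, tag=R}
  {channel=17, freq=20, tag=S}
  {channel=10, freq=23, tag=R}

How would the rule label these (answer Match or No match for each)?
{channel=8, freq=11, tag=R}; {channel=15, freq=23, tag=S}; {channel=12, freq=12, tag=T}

The rule appears to be: tag is T.
{channel=8, freq=11, tag=R} — tag is R, hence No match. {channel=15, freq=23, tag=S} — tag is S, hence No match. {channel=12, freq=12, tag=T} — tag is T, hence Match.

No match, No match, Match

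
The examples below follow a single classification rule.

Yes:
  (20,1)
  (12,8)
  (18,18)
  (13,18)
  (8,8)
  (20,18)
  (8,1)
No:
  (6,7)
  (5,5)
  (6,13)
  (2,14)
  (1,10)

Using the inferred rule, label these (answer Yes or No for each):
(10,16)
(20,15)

The common property of the 'Yes' items is: first ≥ 7. No 'No' item has it.
(10,16): first 10 — checks out, so Yes. (20,15): first 20 — checks out, so Yes.

Yes, Yes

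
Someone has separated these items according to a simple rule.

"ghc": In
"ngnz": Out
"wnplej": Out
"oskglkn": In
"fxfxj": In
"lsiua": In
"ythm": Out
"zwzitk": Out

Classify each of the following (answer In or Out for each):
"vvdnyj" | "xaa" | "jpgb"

A rule that fits every label: odd length — true of each 'In' example, false of each 'Out' one.
"vvdnyj": length 6 — doesn't match, so Out.
"xaa": length 3 — passes, so In.
"jpgb": length 4 — doesn't match, so Out.

Out, In, Out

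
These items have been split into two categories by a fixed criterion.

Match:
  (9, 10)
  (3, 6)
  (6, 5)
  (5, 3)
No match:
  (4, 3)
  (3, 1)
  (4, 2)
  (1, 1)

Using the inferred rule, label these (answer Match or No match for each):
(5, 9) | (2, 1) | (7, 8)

Match, No match, Match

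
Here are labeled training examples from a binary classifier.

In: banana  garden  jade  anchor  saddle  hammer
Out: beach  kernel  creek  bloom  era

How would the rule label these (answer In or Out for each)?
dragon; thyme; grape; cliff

One predicate separates the groups cleanly: even length AND contains 'a'.
dragon — length 6, has 'a', hence In. thyme — length 5, no 'a', hence Out. grape — length 5, has 'a', hence Out. cliff — length 5, no 'a', hence Out.

In, Out, Out, Out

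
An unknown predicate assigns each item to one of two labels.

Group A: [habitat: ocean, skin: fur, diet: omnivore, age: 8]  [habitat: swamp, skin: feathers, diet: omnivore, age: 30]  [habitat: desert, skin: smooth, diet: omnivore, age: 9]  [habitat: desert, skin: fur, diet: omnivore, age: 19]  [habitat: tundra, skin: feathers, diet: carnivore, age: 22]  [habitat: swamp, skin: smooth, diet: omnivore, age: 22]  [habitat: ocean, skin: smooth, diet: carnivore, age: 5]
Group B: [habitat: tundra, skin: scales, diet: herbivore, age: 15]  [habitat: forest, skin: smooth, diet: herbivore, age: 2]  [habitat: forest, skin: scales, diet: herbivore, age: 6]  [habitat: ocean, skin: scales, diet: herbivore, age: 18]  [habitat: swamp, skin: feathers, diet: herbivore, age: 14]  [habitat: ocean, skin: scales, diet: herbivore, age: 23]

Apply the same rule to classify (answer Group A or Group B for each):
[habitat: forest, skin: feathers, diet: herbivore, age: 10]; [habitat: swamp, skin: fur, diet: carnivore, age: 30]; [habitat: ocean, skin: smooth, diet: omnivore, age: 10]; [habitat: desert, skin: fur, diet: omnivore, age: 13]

Group B, Group A, Group A, Group A

Checking candidate rules against both groups, what survives is: diet is not herbivore.
[habitat: forest, skin: feathers, diet: herbivore, age: 10] — diet is herbivore, hence Group B. [habitat: swamp, skin: fur, diet: carnivore, age: 30] — diet is carnivore, hence Group A. [habitat: ocean, skin: smooth, diet: omnivore, age: 10] — diet is omnivore, hence Group A. [habitat: desert, skin: fur, diet: omnivore, age: 13] — diet is omnivore, hence Group A.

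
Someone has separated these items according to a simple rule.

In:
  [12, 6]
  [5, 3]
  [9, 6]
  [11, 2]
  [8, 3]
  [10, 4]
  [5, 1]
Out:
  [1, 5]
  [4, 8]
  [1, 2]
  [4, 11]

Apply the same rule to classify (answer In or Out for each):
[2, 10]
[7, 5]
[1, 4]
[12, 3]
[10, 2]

Out, In, Out, In, In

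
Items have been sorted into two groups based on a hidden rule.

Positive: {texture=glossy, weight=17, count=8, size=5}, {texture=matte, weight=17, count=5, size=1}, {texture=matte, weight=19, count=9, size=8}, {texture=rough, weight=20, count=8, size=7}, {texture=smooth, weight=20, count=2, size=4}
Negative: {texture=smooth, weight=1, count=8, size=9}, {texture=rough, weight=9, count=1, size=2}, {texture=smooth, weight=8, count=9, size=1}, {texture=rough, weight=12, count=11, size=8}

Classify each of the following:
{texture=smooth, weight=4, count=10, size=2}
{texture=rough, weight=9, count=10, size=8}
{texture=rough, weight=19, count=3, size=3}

Negative, Negative, Positive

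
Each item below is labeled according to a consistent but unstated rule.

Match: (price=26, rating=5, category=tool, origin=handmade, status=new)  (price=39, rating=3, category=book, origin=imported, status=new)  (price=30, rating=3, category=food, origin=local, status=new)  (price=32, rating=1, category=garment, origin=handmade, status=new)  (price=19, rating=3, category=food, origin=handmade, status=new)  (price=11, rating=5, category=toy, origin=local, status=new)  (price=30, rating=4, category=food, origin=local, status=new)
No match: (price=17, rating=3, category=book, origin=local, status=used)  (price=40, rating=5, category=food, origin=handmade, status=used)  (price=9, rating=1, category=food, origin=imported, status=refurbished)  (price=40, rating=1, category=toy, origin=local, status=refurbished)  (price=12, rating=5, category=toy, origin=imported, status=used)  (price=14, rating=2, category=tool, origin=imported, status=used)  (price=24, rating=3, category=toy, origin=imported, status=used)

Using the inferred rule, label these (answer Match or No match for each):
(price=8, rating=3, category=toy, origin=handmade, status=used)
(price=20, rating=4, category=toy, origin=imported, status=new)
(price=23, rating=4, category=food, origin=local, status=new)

'Match' ⟺ status is new.
No match: (price=8, rating=3, category=toy, origin=handmade, status=used), since status is used.
Match: (price=20, rating=4, category=toy, origin=imported, status=new), since status is new.
Match: (price=23, rating=4, category=food, origin=local, status=new), since status is new.

No match, Match, Match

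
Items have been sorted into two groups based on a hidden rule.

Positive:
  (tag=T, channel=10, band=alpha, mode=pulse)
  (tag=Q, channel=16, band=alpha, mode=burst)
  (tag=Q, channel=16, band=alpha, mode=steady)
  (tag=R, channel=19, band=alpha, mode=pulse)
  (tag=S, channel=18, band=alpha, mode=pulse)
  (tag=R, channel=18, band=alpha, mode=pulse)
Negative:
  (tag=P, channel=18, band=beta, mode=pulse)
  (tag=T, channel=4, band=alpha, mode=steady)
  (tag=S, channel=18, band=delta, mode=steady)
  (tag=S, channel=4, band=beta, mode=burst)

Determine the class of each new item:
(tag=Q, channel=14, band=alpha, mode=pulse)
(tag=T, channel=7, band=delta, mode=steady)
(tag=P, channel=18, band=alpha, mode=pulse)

Positive, Negative, Positive

The simplest hypothesis consistent with all the labels is: band is alpha AND channel ≥ 10.
Positive: (tag=Q, channel=14, band=alpha, mode=pulse), since band is alpha, channel = 14.
Negative: (tag=T, channel=7, band=delta, mode=steady), since band is delta, channel = 7.
Positive: (tag=P, channel=18, band=alpha, mode=pulse), since band is alpha, channel = 18.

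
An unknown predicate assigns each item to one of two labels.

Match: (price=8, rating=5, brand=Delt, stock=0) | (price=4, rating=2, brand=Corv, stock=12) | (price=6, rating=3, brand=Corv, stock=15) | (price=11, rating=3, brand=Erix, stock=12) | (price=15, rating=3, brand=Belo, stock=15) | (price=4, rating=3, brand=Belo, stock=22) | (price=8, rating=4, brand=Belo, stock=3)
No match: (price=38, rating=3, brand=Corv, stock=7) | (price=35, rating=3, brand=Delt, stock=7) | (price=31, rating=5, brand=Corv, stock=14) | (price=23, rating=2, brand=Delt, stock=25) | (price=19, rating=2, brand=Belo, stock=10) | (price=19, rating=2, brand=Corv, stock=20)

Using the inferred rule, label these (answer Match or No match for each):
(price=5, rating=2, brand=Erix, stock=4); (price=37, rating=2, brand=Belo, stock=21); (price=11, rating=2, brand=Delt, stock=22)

Match, No match, Match

The simplest hypothesis consistent with all the labels is: price ≤ 15.
Match: (price=5, rating=2, brand=Erix, stock=4), since price = 5. No match: (price=37, rating=2, brand=Belo, stock=21), since price = 37. Match: (price=11, rating=2, brand=Delt, stock=22), since price = 11.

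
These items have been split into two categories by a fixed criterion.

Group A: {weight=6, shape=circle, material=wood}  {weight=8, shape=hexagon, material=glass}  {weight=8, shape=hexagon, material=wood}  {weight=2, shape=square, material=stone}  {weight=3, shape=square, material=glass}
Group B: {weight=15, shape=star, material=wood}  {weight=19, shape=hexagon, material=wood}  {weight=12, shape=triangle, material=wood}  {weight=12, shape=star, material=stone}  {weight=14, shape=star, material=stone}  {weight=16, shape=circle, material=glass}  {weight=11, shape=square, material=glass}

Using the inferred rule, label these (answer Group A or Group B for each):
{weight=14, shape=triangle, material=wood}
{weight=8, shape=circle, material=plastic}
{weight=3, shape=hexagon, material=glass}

The pattern is that an item is 'Group A' exactly when: weight ≤ 8.
{weight=14, shape=triangle, material=wood} — weight = 14, hence Group B.
{weight=8, shape=circle, material=plastic} — weight = 8, hence Group A.
{weight=3, shape=hexagon, material=glass} — weight = 3, hence Group A.

Group B, Group A, Group A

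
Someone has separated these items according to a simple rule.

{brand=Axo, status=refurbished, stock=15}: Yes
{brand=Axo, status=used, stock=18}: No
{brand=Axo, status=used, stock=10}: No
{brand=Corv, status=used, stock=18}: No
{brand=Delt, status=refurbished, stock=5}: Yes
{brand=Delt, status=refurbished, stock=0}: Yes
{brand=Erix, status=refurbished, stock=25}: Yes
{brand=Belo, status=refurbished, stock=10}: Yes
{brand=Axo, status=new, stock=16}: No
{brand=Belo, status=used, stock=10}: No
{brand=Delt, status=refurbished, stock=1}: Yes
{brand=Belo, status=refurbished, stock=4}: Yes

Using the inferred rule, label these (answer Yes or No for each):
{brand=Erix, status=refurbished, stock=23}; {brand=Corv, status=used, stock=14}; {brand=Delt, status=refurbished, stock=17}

All 'Yes' examples share one property — status is refurbished — and every 'No' example lacks it.

Yes, No, Yes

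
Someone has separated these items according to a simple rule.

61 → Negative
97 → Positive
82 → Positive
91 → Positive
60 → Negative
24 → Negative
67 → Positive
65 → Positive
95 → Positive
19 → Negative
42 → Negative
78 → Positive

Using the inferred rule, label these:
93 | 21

Positive, Negative

The distinguishing property — at least 65 — holds for all the 'Positive' cases and none of the 'Negative' cases.
93: 93 ≥ 65 — checks out, so Positive. 21: 21 < 65 — does not pass, so Negative.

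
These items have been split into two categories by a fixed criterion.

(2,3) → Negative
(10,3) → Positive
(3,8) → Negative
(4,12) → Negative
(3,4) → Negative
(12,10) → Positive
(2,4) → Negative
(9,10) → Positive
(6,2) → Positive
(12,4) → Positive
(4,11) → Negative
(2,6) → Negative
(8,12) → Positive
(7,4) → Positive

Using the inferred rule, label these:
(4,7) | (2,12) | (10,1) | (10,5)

The classifier is using: first ≥ 6.
(4,7) → first 4 → Negative.
(2,12) → first 2 → Negative.
(10,1) → first 10 → Positive.
(10,5) → first 10 → Positive.

Negative, Negative, Positive, Positive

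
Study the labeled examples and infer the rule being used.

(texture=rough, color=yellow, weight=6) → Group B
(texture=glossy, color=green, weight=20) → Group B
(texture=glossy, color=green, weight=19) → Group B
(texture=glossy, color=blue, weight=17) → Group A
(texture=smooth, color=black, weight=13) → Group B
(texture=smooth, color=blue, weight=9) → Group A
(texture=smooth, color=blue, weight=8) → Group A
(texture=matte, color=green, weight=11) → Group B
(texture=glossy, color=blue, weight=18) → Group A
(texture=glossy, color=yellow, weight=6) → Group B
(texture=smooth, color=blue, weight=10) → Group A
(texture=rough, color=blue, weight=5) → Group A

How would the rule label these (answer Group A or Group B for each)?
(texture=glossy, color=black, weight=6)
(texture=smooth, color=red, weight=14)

The pattern is that an item is 'Group A' exactly when: color is blue.

Group B, Group B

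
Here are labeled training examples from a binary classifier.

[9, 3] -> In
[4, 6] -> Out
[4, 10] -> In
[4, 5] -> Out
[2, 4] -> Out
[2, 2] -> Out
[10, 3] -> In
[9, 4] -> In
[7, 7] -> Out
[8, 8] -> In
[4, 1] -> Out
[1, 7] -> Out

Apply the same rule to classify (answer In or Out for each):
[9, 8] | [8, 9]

All 'In' examples share one property — max ≥ 8 — and every 'Out' example lacks it.

In, In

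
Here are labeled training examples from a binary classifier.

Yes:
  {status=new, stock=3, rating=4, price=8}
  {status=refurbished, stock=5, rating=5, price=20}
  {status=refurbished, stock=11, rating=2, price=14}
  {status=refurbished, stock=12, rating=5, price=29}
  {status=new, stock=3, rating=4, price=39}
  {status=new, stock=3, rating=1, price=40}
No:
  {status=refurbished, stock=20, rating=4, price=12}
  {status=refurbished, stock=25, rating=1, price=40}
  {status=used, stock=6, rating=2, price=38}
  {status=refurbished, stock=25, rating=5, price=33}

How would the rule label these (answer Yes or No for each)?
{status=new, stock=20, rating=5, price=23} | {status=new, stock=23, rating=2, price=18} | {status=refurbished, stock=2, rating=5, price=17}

One predicate separates the groups cleanly: stock ≠ 6 AND stock ≤ 12.

No, No, Yes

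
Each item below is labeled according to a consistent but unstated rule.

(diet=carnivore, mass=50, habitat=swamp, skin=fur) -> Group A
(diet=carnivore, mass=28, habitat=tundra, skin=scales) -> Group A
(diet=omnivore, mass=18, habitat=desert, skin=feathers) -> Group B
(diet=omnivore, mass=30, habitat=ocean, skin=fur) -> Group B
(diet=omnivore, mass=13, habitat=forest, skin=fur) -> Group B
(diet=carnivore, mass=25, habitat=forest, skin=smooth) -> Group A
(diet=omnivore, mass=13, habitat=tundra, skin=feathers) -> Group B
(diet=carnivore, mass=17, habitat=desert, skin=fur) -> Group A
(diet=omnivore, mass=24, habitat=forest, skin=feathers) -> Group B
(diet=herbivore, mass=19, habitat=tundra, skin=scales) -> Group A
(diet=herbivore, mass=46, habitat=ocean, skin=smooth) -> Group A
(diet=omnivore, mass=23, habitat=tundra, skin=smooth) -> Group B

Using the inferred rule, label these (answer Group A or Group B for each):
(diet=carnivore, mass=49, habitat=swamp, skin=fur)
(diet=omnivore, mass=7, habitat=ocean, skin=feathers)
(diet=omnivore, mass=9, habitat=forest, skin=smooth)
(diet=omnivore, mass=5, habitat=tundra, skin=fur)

Group A, Group B, Group B, Group B

The distinguishing property — diet is not omnivore — holds for all the 'Group A' cases and none of the 'Group B' cases.
(diet=carnivore, mass=49, habitat=swamp, skin=fur): diet is carnivore — checks out, so Group A.
(diet=omnivore, mass=7, habitat=ocean, skin=feathers): diet is omnivore — lacks this property, so Group B.
(diet=omnivore, mass=9, habitat=forest, skin=smooth): diet is omnivore — lacks this property, so Group B.
(diet=omnivore, mass=5, habitat=tundra, skin=fur): diet is omnivore — lacks this property, so Group B.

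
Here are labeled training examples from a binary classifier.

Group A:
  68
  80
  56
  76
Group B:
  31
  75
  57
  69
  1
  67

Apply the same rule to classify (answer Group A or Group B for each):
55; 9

All 'Group A' examples share one property — even — and every 'Group B' example lacks it.
55: Group B (55 is odd).
9: Group B (9 is odd).

Group B, Group B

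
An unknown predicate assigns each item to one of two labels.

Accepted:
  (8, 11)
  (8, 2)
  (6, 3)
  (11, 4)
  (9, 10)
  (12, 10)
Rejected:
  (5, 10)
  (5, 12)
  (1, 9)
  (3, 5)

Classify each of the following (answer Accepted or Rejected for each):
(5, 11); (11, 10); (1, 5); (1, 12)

The rule appears to be: first ≥ 6.
Rejected: (5, 11), since first 5.
Accepted: (11, 10), since first 11.
Rejected: (1, 5), since first 1.
Rejected: (1, 12), since first 1.

Rejected, Accepted, Rejected, Rejected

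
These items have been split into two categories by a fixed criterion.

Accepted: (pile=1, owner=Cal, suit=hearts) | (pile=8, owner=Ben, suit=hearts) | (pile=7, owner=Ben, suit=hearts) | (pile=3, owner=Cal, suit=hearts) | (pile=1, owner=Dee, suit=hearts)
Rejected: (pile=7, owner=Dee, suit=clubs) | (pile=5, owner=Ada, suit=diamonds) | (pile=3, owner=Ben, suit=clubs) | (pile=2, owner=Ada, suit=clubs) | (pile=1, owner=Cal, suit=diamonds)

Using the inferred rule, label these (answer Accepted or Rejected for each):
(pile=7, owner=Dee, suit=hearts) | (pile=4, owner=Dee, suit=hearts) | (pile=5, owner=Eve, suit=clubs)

Accepted, Accepted, Rejected

The simplest hypothesis consistent with all the labels is: suit is hearts.
(pile=7, owner=Dee, suit=hearts): Accepted (suit is hearts).
(pile=4, owner=Dee, suit=hearts): Accepted (suit is hearts).
(pile=5, owner=Eve, suit=clubs): Rejected (suit is clubs).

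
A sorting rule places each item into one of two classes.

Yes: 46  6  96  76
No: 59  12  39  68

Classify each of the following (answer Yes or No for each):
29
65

No, No

All 'Yes' examples share one property — ends in digit 6 — and every 'No' example lacks it.
29 → last digit 9 → No. 65 → last digit 5 → No.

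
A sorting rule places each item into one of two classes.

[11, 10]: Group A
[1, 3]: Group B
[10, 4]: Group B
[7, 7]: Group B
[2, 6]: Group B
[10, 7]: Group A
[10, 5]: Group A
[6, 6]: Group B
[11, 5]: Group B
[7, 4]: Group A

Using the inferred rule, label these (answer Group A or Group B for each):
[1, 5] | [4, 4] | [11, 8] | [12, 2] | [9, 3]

All 'Group A' examples share one property — sum is odd — and every 'Group B' example lacks it.

Group B, Group B, Group A, Group B, Group B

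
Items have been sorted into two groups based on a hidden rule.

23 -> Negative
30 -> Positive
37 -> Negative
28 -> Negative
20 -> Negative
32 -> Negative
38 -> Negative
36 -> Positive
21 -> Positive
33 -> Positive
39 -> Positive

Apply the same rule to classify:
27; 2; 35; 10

Positive, Negative, Negative, Negative

Looking at the examples, the only property every 'Positive' case has and every 'Negative' case lacks is: multiple of 3.
Positive: 27, since 27 = 3·9. Negative: 2, since 2 = 3·0 + 2. Negative: 35, since 35 = 3·11 + 2. Negative: 10, since 10 = 3·3 + 1.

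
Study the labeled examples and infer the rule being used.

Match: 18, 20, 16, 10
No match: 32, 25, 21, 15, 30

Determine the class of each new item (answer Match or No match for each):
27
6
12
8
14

All 'Match' examples share one property — even AND at most 20 — and every 'No match' example lacks it.
No match: 27, since 27 is odd, 27 > 20.
Match: 6, since 6 is even, 6 ≤ 20.
Match: 12, since 12 is even, 12 ≤ 20.
Match: 8, since 8 is even, 8 ≤ 20.
Match: 14, since 14 is even, 14 ≤ 20.

No match, Match, Match, Match, Match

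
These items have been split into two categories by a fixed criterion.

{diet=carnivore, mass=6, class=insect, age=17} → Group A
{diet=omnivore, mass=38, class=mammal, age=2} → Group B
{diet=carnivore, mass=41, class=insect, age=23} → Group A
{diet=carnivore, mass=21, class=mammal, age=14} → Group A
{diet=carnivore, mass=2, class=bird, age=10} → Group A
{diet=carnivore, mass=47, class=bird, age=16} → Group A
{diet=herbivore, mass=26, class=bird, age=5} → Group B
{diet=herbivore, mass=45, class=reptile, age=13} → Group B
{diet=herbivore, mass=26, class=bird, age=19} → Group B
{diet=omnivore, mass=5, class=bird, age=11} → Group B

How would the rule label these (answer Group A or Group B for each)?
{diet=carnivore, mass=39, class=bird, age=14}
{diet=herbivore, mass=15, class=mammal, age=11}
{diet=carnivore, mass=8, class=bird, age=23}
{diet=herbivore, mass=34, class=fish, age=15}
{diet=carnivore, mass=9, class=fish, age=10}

The common property of the 'Group A' items is: diet is carnivore. No 'Group B' item has it.
{diet=carnivore, mass=39, class=bird, age=14}: Group A (diet is carnivore). {diet=herbivore, mass=15, class=mammal, age=11}: Group B (diet is herbivore). {diet=carnivore, mass=8, class=bird, age=23}: Group A (diet is carnivore). {diet=herbivore, mass=34, class=fish, age=15}: Group B (diet is herbivore). {diet=carnivore, mass=9, class=fish, age=10}: Group A (diet is carnivore).

Group A, Group B, Group A, Group B, Group A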